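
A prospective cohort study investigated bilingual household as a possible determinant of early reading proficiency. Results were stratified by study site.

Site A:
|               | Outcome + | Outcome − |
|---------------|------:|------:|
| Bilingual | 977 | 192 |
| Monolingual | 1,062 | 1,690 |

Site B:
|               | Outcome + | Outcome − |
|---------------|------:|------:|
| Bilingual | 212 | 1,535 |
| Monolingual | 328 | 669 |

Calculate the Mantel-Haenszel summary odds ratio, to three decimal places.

2.008

OR_MH = Σ(aᵢdᵢ/nᵢ) / Σ(bᵢcᵢ/nᵢ), where nᵢ is the stratum total.
Stratum 1 (Site A): n = 3921; a·d/n = 977·1690/3921 = 421.0992; b·c/n = 192·1062/3921 = 52.0031
Stratum 2 (Site B): n = 2744; a·d/n = 212·669/2744 = 51.6866; b·c/n = 1535·328/2744 = 183.4840
OR_MH = (421.0992 + 51.6866) / (52.0031 + 183.4840) = 472.7858 / 235.4870 = 2.00769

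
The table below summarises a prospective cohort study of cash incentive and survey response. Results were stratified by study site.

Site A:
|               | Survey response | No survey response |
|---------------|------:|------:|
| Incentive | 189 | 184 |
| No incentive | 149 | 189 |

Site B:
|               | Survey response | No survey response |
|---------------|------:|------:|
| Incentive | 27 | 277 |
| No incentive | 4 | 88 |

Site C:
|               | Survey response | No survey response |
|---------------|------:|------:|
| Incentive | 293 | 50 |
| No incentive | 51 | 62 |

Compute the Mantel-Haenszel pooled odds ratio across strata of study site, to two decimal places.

2.05

OR_MH = Σ(aᵢdᵢ/nᵢ) / Σ(bᵢcᵢ/nᵢ), where nᵢ is the stratum total.
Stratum 1 (Site A): n = 711; a·d/n = 189·189/711 = 50.2405; b·c/n = 184·149/711 = 38.5598
Stratum 2 (Site B): n = 396; a·d/n = 27·88/396 = 6.0000; b·c/n = 277·4/396 = 2.7980
Stratum 3 (Site C): n = 456; a·d/n = 293·62/456 = 39.8377; b·c/n = 50·51/456 = 5.5921
OR_MH = (50.2405 + 6.0000 + 39.8377) / (38.5598 + 2.7980 + 5.5921) = 96.0782 / 46.9499 = 2.04640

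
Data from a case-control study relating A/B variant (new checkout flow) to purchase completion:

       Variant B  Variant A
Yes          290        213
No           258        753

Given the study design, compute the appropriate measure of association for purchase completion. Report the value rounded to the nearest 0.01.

Reading the table with exposure as columns: a = 290 (Variant B, case), b = 258 (Variant B, non-case), c = 213 (Variant A, case), d = 753.
This is a case-control study: participants were sampled on outcome status, so risks in the source population cannot be estimated directly — relative risk is not valid here. The odds ratio is the appropriate measure.
OR = (a·d)/(b·c) = (290 × 753) / (258 × 213) = 218370 / 54954 = 3.97369

3.97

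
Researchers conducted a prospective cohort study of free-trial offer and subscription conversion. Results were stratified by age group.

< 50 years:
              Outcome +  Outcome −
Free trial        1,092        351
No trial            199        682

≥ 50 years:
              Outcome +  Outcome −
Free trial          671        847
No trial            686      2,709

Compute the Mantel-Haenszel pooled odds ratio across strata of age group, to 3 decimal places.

OR_MH = Σ(aᵢdᵢ/nᵢ) / Σ(bᵢcᵢ/nᵢ), where nᵢ is the stratum total.
Stratum 1 (< 50 years): n = 2324; a·d/n = 1092·682/2324 = 320.4578; b·c/n = 351·199/2324 = 30.0555
Stratum 2 (≥ 50 years): n = 4913; a·d/n = 671·2709/4913 = 369.9855; b·c/n = 847·686/4913 = 118.2662
OR_MH = (320.4578 + 369.9855) / (30.0555 + 118.2662) = 690.4434 / 148.3217 = 4.65504

4.655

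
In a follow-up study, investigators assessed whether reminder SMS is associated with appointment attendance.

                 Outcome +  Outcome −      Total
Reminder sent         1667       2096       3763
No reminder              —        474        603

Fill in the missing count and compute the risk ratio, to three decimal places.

The missing cell is in the unexposed row: 603 − 474 = 129.
So a = 1667, b = 2096, c = 129, d = 474.
RR = [a/(a+b)] / [c/(c+d)] = (1667/3763) / (129/603) = 0.44300/0.21393 = 2.07076

2.071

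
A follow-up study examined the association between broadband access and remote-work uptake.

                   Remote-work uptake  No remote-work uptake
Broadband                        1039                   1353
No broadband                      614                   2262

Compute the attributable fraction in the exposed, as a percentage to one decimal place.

Cells: a = 1039, b = 1353, c = 614, d = 2262.
Risk in exposed = 1039/2392 = 0.43436; risk in unexposed = 614/2876 = 0.21349.
RR = 0.43436/0.21349 = 2.03458
AR% = (RR − 1)/RR × 100 = (2.03458 − 1)/2.03458 × 100 = 50.8498%

50.8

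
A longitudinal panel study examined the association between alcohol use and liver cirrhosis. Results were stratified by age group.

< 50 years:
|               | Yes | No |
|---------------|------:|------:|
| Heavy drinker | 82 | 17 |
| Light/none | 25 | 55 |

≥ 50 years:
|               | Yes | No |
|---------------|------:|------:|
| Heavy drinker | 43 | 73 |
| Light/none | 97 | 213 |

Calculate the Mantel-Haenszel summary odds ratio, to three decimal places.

2.458

OR_MH = Σ(aᵢdᵢ/nᵢ) / Σ(bᵢcᵢ/nᵢ), where nᵢ is the stratum total.
Stratum 1 (< 50 years): n = 179; a·d/n = 82·55/179 = 25.1955; b·c/n = 17·25/179 = 2.3743
Stratum 2 (≥ 50 years): n = 426; a·d/n = 43·213/426 = 21.5000; b·c/n = 73·97/426 = 16.6221
OR_MH = (25.1955 + 21.5000) / (2.3743 + 16.6221) = 46.6955 / 18.9964 = 2.45813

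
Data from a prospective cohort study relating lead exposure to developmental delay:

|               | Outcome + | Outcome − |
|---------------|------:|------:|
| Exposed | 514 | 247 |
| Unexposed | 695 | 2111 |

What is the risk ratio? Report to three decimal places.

Cells: a = 514, b = 247, c = 695, d = 2111.
Risk in exposed = 514/761 = 0.67543; risk in unexposed = 695/2806 = 0.24768.
RR = 0.67543 / 0.24768 = 2.72698
The risk among the exposed is 2.73 times that among the unexposed.

2.727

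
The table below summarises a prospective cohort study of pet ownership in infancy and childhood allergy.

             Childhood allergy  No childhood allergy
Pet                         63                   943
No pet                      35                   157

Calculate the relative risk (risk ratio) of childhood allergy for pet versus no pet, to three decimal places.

0.344

Cells: a = 63, b = 943, c = 35, d = 157.
Risk in exposed = 63/1006 = 0.06262; risk in unexposed = 35/192 = 0.18229.
RR = 0.06262 / 0.18229 = 0.34354
The risk is 66% lower among the exposed than among the unexposed.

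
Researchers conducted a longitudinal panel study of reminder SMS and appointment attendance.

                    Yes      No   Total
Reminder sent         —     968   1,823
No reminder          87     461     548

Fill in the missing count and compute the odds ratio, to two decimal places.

4.68

The missing cell is in the exposed row: 1823 − 968 = 855.
So a = 855, b = 968, c = 87, d = 461.
OR = (a·d)/(b·c) = (855 × 461) / (968 × 87) = 394155 / 84216 = 4.68029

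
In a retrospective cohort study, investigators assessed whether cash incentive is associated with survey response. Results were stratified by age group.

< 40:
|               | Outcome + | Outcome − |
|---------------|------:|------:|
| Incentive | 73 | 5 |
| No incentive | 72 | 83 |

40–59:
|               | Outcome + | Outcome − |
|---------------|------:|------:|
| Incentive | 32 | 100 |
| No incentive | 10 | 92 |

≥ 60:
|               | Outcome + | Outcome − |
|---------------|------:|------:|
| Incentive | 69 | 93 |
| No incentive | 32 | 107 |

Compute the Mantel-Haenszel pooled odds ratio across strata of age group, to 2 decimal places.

4.02

OR_MH = Σ(aᵢdᵢ/nᵢ) / Σ(bᵢcᵢ/nᵢ), where nᵢ is the stratum total.
Stratum 1 (< 40): n = 233; a·d/n = 73·83/233 = 26.0043; b·c/n = 5·72/233 = 1.5451
Stratum 2 (40–59): n = 234; a·d/n = 32·92/234 = 12.5812; b·c/n = 100·10/234 = 4.2735
Stratum 3 (≥ 60): n = 301; a·d/n = 69·107/301 = 24.5282; b·c/n = 93·32/301 = 9.8870
OR_MH = (26.0043 + 12.5812 + 24.5282) / (1.5451 + 4.2735 + 9.8870) = 63.1137 / 15.7056 = 4.01855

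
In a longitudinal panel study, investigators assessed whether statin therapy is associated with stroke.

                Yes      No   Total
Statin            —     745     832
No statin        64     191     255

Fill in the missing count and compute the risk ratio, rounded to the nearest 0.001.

The missing cell is in the exposed row: 832 − 745 = 87.
So a = 87, b = 745, c = 64, d = 191.
RR = [a/(a+b)] / [c/(c+d)] = (87/832) / (64/255) = 0.10457/0.25098 = 0.41664

0.417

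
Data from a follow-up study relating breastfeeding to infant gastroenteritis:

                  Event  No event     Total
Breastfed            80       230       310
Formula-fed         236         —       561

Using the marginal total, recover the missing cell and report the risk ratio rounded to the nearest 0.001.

The missing cell is in the unexposed row: 561 − 236 = 325.
So a = 80, b = 230, c = 236, d = 325.
RR = [a/(a+b)] / [c/(c+d)] = (80/310) / (236/561) = 0.25806/0.42068 = 0.61345

0.613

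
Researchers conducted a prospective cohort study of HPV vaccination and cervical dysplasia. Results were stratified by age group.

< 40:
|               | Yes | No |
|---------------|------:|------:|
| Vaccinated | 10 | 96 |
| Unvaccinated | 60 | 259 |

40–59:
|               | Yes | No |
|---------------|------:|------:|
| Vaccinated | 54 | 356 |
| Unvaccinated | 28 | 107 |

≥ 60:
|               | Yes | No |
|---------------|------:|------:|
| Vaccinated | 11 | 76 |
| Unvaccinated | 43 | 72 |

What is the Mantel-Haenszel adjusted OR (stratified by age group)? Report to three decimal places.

OR_MH = Σ(aᵢdᵢ/nᵢ) / Σ(bᵢcᵢ/nᵢ), where nᵢ is the stratum total.
Stratum 1 (< 40): n = 425; a·d/n = 10·259/425 = 6.0941; b·c/n = 96·60/425 = 13.5529
Stratum 2 (40–59): n = 545; a·d/n = 54·107/545 = 10.6018; b·c/n = 356·28/545 = 18.2899
Stratum 3 (≥ 60): n = 202; a·d/n = 11·72/202 = 3.9208; b·c/n = 76·43/202 = 16.1782
OR_MH = (6.0941 + 10.6018 + 3.9208) / (13.5529 + 18.2899 + 16.1782) = 20.6167 / 48.0211 = 0.42933

0.429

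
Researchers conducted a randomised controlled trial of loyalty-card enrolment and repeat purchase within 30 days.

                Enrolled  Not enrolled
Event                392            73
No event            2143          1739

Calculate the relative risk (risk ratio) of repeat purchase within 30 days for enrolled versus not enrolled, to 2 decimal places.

Reading the table with exposure as columns: a = 392 (Enrolled, case), b = 2143 (Enrolled, non-case), c = 73 (Not enrolled, case), d = 1739.
Risk in exposed = 392/2535 = 0.15464; risk in unexposed = 73/1812 = 0.04029.
RR = 0.15464 / 0.04029 = 3.83834
The risk among the exposed is 3.84 times that among the unexposed.

3.84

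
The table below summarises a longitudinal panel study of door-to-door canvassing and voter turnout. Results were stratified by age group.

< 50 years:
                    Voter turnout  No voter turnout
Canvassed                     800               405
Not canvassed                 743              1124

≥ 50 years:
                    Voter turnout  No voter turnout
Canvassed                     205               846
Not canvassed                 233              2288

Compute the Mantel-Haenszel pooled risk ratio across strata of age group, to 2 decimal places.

1.75

RR_MH = Σ(aᵢ·n₀ᵢ/nᵢ) / Σ(cᵢ·n₁ᵢ/nᵢ), with n₁ᵢ = aᵢ+bᵢ (exposed), n₀ᵢ = cᵢ+dᵢ (unexposed), nᵢ = n₁ᵢ+n₀ᵢ.
Stratum 1 (< 50 years): n₁ = 1205, n₀ = 1867, n = 3072; a·n₀/n = 800·1867/3072 = 486.1979; c·n₁/n = 743·1205/3072 = 291.4437
Stratum 2 (≥ 50 years): n₁ = 1051, n₀ = 2521, n = 3572; a·n₀/n = 205·2521/3572 = 144.6823; c·n₁/n = 233·1051/3572 = 68.5563
RR_MH = (486.1979 + 144.6823) / (291.4437 + 68.5563) = 630.8802 / 360.0000 = 1.75245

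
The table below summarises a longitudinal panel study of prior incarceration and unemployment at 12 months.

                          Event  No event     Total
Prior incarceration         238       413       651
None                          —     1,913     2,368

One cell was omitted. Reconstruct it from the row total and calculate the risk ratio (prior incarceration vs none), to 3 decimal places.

1.903

The missing cell is in the unexposed row: 2368 − 1913 = 455.
So a = 238, b = 413, c = 455, d = 1913.
RR = [a/(a+b)] / [c/(c+d)] = (238/651) / (455/2368) = 0.36559/0.19215 = 1.90268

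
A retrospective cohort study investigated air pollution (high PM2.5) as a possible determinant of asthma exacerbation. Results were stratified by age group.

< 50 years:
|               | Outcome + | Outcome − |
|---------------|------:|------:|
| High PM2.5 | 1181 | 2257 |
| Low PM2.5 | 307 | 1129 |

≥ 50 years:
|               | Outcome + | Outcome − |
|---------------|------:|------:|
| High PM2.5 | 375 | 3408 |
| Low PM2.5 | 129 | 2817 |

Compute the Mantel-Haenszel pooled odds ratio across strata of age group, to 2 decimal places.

2.07

OR_MH = Σ(aᵢdᵢ/nᵢ) / Σ(bᵢcᵢ/nᵢ), where nᵢ is the stratum total.
Stratum 1 (< 50 years): n = 4874; a·d/n = 1181·1129/4874 = 273.5636; b·c/n = 2257·307/4874 = 142.1623
Stratum 2 (≥ 50 years): n = 6729; a·d/n = 375·2817/6729 = 156.9884; b·c/n = 3408·129/6729 = 65.3339
OR_MH = (273.5636 + 156.9884) / (142.1623 + 65.3339) = 430.5520 / 207.4962 = 2.07499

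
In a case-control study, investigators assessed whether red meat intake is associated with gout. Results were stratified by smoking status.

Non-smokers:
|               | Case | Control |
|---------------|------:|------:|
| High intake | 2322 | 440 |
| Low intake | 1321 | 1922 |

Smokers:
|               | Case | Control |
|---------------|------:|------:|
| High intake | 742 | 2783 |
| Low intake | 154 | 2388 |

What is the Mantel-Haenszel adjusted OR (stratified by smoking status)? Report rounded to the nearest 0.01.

OR_MH = Σ(aᵢdᵢ/nᵢ) / Σ(bᵢcᵢ/nᵢ), where nᵢ is the stratum total.
Stratum 1 (Non-smokers): n = 6005; a·d/n = 2322·1922/6005 = 743.1947; b·c/n = 440·1321/6005 = 96.7927
Stratum 2 (Smokers): n = 6067; a·d/n = 742·2388/6067 = 292.0547; b·c/n = 2783·154/6067 = 70.6415
OR_MH = (743.1947 + 292.0547) / (96.7927 + 70.6415) = 1035.2494 / 167.4342 = 6.18302

6.18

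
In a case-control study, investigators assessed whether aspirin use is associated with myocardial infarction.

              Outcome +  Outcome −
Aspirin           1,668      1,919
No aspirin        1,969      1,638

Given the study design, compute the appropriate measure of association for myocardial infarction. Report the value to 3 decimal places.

0.723

Cells: a = 1668, b = 1919, c = 1969, d = 1638.
This is a case-control study: participants were sampled on outcome status, so risks in the source population cannot be estimated directly — relative risk is not valid here. The odds ratio is the appropriate measure.
OR = (a·d)/(b·c) = (1668 × 1638) / (1919 × 1969) = 2732184 / 3778511 = 0.72308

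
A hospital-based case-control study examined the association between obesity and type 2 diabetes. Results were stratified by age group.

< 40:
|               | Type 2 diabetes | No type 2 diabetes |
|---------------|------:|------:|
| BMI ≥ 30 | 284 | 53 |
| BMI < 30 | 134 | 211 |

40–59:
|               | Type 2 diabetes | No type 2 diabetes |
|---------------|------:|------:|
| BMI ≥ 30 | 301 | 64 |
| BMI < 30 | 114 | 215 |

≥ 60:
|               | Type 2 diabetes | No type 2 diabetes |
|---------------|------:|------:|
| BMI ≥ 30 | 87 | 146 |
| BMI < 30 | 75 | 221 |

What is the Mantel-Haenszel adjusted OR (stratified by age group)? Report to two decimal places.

5.22

OR_MH = Σ(aᵢdᵢ/nᵢ) / Σ(bᵢcᵢ/nᵢ), where nᵢ is the stratum total.
Stratum 1 (< 40): n = 682; a·d/n = 284·211/682 = 87.8651; b·c/n = 53·134/682 = 10.4135
Stratum 2 (40–59): n = 694; a·d/n = 301·215/694 = 93.2493; b·c/n = 64·114/694 = 10.5130
Stratum 3 (≥ 60): n = 529; a·d/n = 87·221/529 = 36.3459; b·c/n = 146·75/529 = 20.6994
OR_MH = (87.8651 + 93.2493 + 36.3459) / (10.4135 + 10.5130 + 20.6994) = 217.4603 / 41.6259 = 5.22416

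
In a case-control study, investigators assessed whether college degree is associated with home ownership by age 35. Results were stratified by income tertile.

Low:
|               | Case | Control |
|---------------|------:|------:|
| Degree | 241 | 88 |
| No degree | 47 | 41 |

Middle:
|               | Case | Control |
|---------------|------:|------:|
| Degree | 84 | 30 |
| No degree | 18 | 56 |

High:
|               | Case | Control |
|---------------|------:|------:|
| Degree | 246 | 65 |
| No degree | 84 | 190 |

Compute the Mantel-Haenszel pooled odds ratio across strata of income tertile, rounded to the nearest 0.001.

5.813

OR_MH = Σ(aᵢdᵢ/nᵢ) / Σ(bᵢcᵢ/nᵢ), where nᵢ is the stratum total.
Stratum 1 (Low): n = 417; a·d/n = 241·41/417 = 23.6954; b·c/n = 88·47/417 = 9.9185
Stratum 2 (Middle): n = 188; a·d/n = 84·56/188 = 25.0213; b·c/n = 30·18/188 = 2.8723
Stratum 3 (High): n = 585; a·d/n = 246·190/585 = 79.8974; b·c/n = 65·84/585 = 9.3333
OR_MH = (23.6954 + 25.0213 + 79.8974) / (9.9185 + 2.8723 + 9.3333) = 128.6142 / 22.1241 = 5.81330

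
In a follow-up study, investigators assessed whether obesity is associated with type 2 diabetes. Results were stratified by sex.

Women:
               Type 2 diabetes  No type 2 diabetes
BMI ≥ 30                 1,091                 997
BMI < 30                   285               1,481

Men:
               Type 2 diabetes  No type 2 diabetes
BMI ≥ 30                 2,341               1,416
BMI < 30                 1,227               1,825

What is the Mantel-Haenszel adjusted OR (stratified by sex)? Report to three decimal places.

3.182

OR_MH = Σ(aᵢdᵢ/nᵢ) / Σ(bᵢcᵢ/nᵢ), where nᵢ is the stratum total.
Stratum 1 (Women): n = 3854; a·d/n = 1091·1481/3854 = 419.2452; b·c/n = 997·285/3854 = 73.7273
Stratum 2 (Men): n = 6809; a·d/n = 2341·1825/6809 = 627.4526; b·c/n = 1416·1227/6809 = 255.1670
OR_MH = (419.2452 + 627.4526) / (73.7273 + 255.1670) = 1046.6978 / 328.8943 = 3.18248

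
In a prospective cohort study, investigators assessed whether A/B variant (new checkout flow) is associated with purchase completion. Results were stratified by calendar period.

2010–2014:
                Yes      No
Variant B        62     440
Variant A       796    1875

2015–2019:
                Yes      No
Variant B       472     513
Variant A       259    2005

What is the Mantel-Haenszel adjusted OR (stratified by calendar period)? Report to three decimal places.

2.168

OR_MH = Σ(aᵢdᵢ/nᵢ) / Σ(bᵢcᵢ/nᵢ), where nᵢ is the stratum total.
Stratum 1 (2010–2014): n = 3173; a·d/n = 62·1875/3173 = 36.6373; b·c/n = 440·796/3173 = 110.3813
Stratum 2 (2015–2019): n = 3249; a·d/n = 472·2005/3249 = 291.2773; b·c/n = 513·259/3249 = 40.8947
OR_MH = (36.6373 + 291.2773) / (110.3813 + 40.8947) = 327.9146 / 151.2761 = 2.16766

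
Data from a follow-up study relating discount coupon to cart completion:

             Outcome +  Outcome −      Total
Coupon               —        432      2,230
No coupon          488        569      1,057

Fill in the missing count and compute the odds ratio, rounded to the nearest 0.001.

4.853

The missing cell is in the exposed row: 2230 − 432 = 1798.
So a = 1798, b = 432, c = 488, d = 569.
OR = (a·d)/(b·c) = (1798 × 569) / (432 × 488) = 1023062 / 210816 = 4.85287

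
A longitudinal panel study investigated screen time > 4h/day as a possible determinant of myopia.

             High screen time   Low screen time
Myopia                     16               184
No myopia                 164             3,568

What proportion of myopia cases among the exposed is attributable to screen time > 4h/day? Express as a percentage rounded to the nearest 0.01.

44.83

Reading the table with exposure as columns: a = 16 (High screen time, case), b = 164 (High screen time, non-case), c = 184 (Low screen time, case), d = 3568.
Risk in exposed = 16/180 = 0.08889; risk in unexposed = 184/3752 = 0.04904.
RR = 0.08889/0.04904 = 1.81256
AR% = (RR − 1)/RR × 100 = (1.81256 − 1)/1.81256 × 100 = 44.8294%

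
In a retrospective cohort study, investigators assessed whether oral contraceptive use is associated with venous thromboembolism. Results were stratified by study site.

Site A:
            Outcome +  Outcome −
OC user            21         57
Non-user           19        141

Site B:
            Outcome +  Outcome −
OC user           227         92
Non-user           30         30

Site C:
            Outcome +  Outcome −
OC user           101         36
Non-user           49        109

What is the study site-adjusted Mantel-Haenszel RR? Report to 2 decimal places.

1.92

RR_MH = Σ(aᵢ·n₀ᵢ/nᵢ) / Σ(cᵢ·n₁ᵢ/nᵢ), with n₁ᵢ = aᵢ+bᵢ (exposed), n₀ᵢ = cᵢ+dᵢ (unexposed), nᵢ = n₁ᵢ+n₀ᵢ.
Stratum 1 (Site A): n₁ = 78, n₀ = 160, n = 238; a·n₀/n = 21·160/238 = 14.1176; c·n₁/n = 19·78/238 = 6.2269
Stratum 2 (Site B): n₁ = 319, n₀ = 60, n = 379; a·n₀/n = 227·60/379 = 35.9367; c·n₁/n = 30·319/379 = 25.2507
Stratum 3 (Site C): n₁ = 137, n₀ = 158, n = 295; a·n₀/n = 101·158/295 = 54.0949; c·n₁/n = 49·137/295 = 22.7559
RR_MH = (14.1176 + 35.9367 + 54.0949) / (6.2269 + 25.2507 + 22.7559) = 104.1492 / 54.2335 = 1.92039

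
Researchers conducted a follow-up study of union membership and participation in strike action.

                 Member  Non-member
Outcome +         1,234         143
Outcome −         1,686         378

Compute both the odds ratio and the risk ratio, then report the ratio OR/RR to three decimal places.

1.257

Reading the table with exposure as columns: a = 1234 (Member, case), b = 1686 (Member, non-case), c = 143 (Non-member, case), d = 378.
OR = (1234·378)/(1686·143) = 466452/241098 = 1.93470
Risk in exposed = 1234/2920 = 0.42260; risk in unexposed = 143/521 = 0.27447; RR = 1.53969
OR/RR = 1.93470 / 1.53969 = 1.25655
The outcome is not rare, so the OR lies further from 1 than the RR.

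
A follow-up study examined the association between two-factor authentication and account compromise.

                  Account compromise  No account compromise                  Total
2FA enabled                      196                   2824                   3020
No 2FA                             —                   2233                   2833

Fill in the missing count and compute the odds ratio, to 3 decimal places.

The missing cell is in the unexposed row: 2833 − 2233 = 600.
So a = 196, b = 2824, c = 600, d = 2233.
OR = (a·d)/(b·c) = (196 × 2233) / (2824 × 600) = 437668 / 1694400 = 0.25830

0.258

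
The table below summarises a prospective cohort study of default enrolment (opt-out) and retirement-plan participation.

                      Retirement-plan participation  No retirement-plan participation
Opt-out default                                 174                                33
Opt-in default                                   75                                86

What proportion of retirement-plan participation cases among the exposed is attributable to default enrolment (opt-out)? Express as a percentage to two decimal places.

44.58

Cells: a = 174, b = 33, c = 75, d = 86.
Risk in exposed = 174/207 = 0.84058; risk in unexposed = 75/161 = 0.46584.
RR = 0.84058/0.46584 = 1.80444
AR% = (RR − 1)/RR × 100 = (1.80444 − 1)/1.80444 × 100 = 44.5813%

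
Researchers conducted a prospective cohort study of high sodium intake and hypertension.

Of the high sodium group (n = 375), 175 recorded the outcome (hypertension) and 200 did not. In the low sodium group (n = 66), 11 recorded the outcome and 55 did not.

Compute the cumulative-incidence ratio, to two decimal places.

2.80

From the description: a = 175, b = 200, c = 11, d = 55.
Risk in exposed = 175/375 = 0.46667; risk in unexposed = 11/66 = 0.16667.
RR = 0.46667 / 0.16667 = 2.80000
The risk among the exposed is 2.80 times that among the unexposed.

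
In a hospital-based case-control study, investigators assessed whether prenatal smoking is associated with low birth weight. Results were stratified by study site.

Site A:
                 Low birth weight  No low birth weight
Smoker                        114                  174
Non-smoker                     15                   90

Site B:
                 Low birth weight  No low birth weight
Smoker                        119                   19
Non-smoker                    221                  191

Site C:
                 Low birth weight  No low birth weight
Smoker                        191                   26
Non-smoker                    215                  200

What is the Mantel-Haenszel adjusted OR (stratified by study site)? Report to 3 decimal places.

OR_MH = Σ(aᵢdᵢ/nᵢ) / Σ(bᵢcᵢ/nᵢ), where nᵢ is the stratum total.
Stratum 1 (Site A): n = 393; a·d/n = 114·90/393 = 26.1069; b·c/n = 174·15/393 = 6.6412
Stratum 2 (Site B): n = 550; a·d/n = 119·191/550 = 41.3255; b·c/n = 19·221/550 = 7.6345
Stratum 3 (Site C): n = 632; a·d/n = 191·200/632 = 60.4430; b·c/n = 26·215/632 = 8.8449
OR_MH = (26.1069 + 41.3255 + 60.4430) / (6.6412 + 7.6345 + 8.8449) = 127.8754 / 23.1207 = 5.53077

5.531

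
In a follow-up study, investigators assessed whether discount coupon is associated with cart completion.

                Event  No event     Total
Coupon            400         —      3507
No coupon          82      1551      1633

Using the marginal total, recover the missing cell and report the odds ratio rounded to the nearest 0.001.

The missing cell is in the exposed row: 3507 − 400 = 3107.
So a = 400, b = 3107, c = 82, d = 1551.
OR = (a·d)/(b·c) = (400 × 1551) / (3107 × 82) = 620400 / 254774 = 2.43510

2.435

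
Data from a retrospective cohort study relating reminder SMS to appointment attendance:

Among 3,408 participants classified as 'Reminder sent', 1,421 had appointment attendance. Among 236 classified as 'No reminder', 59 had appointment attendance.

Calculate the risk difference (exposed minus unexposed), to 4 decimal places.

0.1670

From the description: a = 1421, b = 1987, c = 59, d = 177.
Risk in exposed = 1421/3408 = 0.416960; risk in unexposed = 59/236 = 0.250000.
Risk difference = 0.416960 − 0.250000 = 0.166960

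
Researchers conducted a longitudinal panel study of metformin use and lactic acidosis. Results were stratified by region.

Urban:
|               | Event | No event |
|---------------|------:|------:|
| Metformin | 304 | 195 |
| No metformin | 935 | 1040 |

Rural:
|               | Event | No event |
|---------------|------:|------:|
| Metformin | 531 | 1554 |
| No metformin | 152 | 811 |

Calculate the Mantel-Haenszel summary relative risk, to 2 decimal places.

1.40

RR_MH = Σ(aᵢ·n₀ᵢ/nᵢ) / Σ(cᵢ·n₁ᵢ/nᵢ), with n₁ᵢ = aᵢ+bᵢ (exposed), n₀ᵢ = cᵢ+dᵢ (unexposed), nᵢ = n₁ᵢ+n₀ᵢ.
Stratum 1 (Urban): n₁ = 499, n₀ = 1975, n = 2474; a·n₀/n = 304·1975/2474 = 242.6839; c·n₁/n = 935·499/2474 = 188.5873
Stratum 2 (Rural): n₁ = 2085, n₀ = 963, n = 3048; a·n₀/n = 531·963/3048 = 167.7667; c·n₁/n = 152·2085/3048 = 103.9764
RR_MH = (242.6839 + 167.7667) / (188.5873 + 103.9764) = 410.4506 / 292.5637 = 1.40294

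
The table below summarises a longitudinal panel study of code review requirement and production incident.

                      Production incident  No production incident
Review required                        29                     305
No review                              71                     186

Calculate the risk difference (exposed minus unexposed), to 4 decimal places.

Cells: a = 29, b = 305, c = 71, d = 186.
Risk in exposed = 29/334 = 0.086826; risk in unexposed = 71/257 = 0.276265.
Risk difference = 0.086826 − 0.276265 = -0.189438

-0.1894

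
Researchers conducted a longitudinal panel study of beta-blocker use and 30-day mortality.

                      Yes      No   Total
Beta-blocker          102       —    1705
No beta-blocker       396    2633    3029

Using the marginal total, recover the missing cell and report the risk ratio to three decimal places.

The missing cell is in the exposed row: 1705 − 102 = 1603.
So a = 102, b = 1603, c = 396, d = 2633.
RR = [a/(a+b)] / [c/(c+d)] = (102/1705) / (396/3029) = 0.05982/0.13074 = 0.45759

0.458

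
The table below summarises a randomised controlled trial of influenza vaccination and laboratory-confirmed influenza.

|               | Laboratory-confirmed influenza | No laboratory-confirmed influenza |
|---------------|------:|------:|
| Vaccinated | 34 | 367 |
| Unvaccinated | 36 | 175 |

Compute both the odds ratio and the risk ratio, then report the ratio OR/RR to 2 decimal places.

Cells: a = 34, b = 367, c = 36, d = 175.
OR = (34·175)/(367·36) = 5950/13212 = 0.45035
Risk in exposed = 34/401 = 0.08479; risk in unexposed = 36/211 = 0.17062; RR = 0.49695
OR/RR = 0.45035 / 0.49695 = 0.90622
The outcome is not rare, so the OR lies further from 1 than the RR.

0.91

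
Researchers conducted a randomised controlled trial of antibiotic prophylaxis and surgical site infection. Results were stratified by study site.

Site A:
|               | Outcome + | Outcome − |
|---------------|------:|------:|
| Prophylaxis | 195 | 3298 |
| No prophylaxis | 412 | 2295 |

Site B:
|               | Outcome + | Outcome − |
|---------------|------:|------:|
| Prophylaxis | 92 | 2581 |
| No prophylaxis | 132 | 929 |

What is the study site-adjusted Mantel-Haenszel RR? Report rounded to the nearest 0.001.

0.341

RR_MH = Σ(aᵢ·n₀ᵢ/nᵢ) / Σ(cᵢ·n₁ᵢ/nᵢ), with n₁ᵢ = aᵢ+bᵢ (exposed), n₀ᵢ = cᵢ+dᵢ (unexposed), nᵢ = n₁ᵢ+n₀ᵢ.
Stratum 1 (Site A): n₁ = 3493, n₀ = 2707, n = 6200; a·n₀/n = 195·2707/6200 = 85.1395; c·n₁/n = 412·3493/6200 = 232.1155
Stratum 2 (Site B): n₁ = 2673, n₀ = 1061, n = 3734; a·n₀/n = 92·1061/3734 = 26.1414; c·n₁/n = 132·2673/3734 = 94.4928
RR_MH = (85.1395 + 26.1414) / (232.1155 + 94.4928) = 111.2809 / 326.6083 = 0.34072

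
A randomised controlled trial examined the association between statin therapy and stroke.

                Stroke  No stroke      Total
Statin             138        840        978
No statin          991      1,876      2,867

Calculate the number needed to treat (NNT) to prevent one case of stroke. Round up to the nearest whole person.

5

Risk in treated group = 138/978 = 0.14110; risk in control = 991/2867 = 0.34566.
Absolute risk reduction = 0.34566 − 0.14110 = 0.20455
NNT = 1 / ARR = 1 / 0.20455 = 4.889 → round up → 5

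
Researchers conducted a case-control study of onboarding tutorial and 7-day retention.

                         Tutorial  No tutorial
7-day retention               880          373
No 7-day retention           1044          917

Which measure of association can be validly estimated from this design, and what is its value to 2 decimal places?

Reading the table with exposure as columns: a = 880 (Tutorial, case), b = 1044 (Tutorial, non-case), c = 373 (No tutorial, case), d = 917.
This is a case-control study: participants were sampled on outcome status, so risks in the source population cannot be estimated directly — relative risk is not valid here. The odds ratio is the appropriate measure.
OR = (a·d)/(b·c) = (880 × 917) / (1044 × 373) = 806960 / 389412 = 2.07225

2.07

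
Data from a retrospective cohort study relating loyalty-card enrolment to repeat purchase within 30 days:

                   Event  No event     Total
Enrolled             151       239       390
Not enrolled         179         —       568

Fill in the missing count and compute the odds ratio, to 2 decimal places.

The missing cell is in the unexposed row: 568 − 179 = 389.
So a = 151, b = 239, c = 179, d = 389.
OR = (a·d)/(b·c) = (151 × 389) / (239 × 179) = 58739 / 42781 = 1.37302

1.37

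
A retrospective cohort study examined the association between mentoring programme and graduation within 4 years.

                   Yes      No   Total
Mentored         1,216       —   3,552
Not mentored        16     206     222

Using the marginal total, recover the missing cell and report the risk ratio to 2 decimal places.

The missing cell is in the exposed row: 3552 − 1216 = 2336.
So a = 1216, b = 2336, c = 16, d = 206.
RR = [a/(a+b)] / [c/(c+d)] = (1216/3552) / (16/222) = 0.34234/0.07207 = 4.75000

4.75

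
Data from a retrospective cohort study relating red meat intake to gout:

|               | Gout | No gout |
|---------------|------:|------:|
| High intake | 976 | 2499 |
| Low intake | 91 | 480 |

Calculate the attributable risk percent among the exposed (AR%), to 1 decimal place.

Cells: a = 976, b = 2499, c = 91, d = 480.
Risk in exposed = 976/3475 = 0.28086; risk in unexposed = 91/571 = 0.15937.
RR = 0.28086/0.15937 = 1.76234
AR% = (RR − 1)/RR × 100 = (1.76234 − 1)/1.76234 × 100 = 43.2573%

43.3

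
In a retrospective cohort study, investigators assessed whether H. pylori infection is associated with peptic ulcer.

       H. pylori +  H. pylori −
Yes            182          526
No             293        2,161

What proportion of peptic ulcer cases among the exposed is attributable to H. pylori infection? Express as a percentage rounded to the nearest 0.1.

Reading the table with exposure as columns: a = 182 (H. pylori +, case), b = 293 (H. pylori +, non-case), c = 526 (H. pylori −, case), d = 2161.
Risk in exposed = 182/475 = 0.38316; risk in unexposed = 526/2687 = 0.19576.
RR = 0.38316/0.19576 = 1.95731
AR% = (RR − 1)/RR × 100 = (1.95731 − 1)/1.95731 × 100 = 48.9095%

48.9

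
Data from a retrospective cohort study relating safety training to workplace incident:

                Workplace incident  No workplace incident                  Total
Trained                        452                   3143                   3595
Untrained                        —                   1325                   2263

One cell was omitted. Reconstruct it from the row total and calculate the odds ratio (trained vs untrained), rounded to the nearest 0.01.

0.20

The missing cell is in the unexposed row: 2263 − 1325 = 938.
So a = 452, b = 3143, c = 938, d = 1325.
OR = (a·d)/(b·c) = (452 × 1325) / (3143 × 938) = 598900 / 2948134 = 0.20315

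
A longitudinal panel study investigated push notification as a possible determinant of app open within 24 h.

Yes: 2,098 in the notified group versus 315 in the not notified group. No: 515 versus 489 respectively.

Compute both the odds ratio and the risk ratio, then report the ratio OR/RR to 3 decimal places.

3.086

From the description: a = 2098, b = 515, c = 315, d = 489.
OR = (2098·489)/(515·315) = 1025922/162225 = 6.32407
Risk in exposed = 2098/2613 = 0.80291; risk in unexposed = 315/804 = 0.39179; RR = 2.04933
OR/RR = 6.32407 / 2.04933 = 3.08592
The outcome is not rare, so the OR lies further from 1 than the RR.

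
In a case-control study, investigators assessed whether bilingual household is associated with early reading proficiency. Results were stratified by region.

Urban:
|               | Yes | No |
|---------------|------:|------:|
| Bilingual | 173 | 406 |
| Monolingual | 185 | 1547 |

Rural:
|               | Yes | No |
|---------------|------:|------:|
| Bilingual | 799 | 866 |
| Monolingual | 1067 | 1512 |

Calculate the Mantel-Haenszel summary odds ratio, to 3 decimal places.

1.600

OR_MH = Σ(aᵢdᵢ/nᵢ) / Σ(bᵢcᵢ/nᵢ), where nᵢ is the stratum total.
Stratum 1 (Urban): n = 2311; a·d/n = 173·1547/2311 = 115.8074; b·c/n = 406·185/2311 = 32.5011
Stratum 2 (Rural): n = 4244; a·d/n = 799·1512/4244 = 284.6579; b·c/n = 866·1067/4244 = 217.7243
OR_MH = (115.8074 + 284.6579) / (32.5011 + 217.7243) = 400.4653 / 250.2254 = 1.60042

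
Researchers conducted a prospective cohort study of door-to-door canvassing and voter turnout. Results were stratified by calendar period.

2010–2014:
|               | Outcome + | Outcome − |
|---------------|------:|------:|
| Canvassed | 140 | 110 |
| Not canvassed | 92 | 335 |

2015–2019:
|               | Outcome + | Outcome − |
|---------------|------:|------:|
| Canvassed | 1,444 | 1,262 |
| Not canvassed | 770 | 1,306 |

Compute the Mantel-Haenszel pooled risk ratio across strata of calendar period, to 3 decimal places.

1.523

RR_MH = Σ(aᵢ·n₀ᵢ/nᵢ) / Σ(cᵢ·n₁ᵢ/nᵢ), with n₁ᵢ = aᵢ+bᵢ (exposed), n₀ᵢ = cᵢ+dᵢ (unexposed), nᵢ = n₁ᵢ+n₀ᵢ.
Stratum 1 (2010–2014): n₁ = 250, n₀ = 427, n = 677; a·n₀/n = 140·427/677 = 88.3013; c·n₁/n = 92·250/677 = 33.9734
Stratum 2 (2015–2019): n₁ = 2706, n₀ = 2076, n = 4782; a·n₀/n = 1444·2076/4782 = 626.8808; c·n₁/n = 770·2706/4782 = 435.7215
RR_MH = (88.3013 + 626.8808) / (33.9734 + 435.7215) = 715.1821 / 469.6949 = 1.52265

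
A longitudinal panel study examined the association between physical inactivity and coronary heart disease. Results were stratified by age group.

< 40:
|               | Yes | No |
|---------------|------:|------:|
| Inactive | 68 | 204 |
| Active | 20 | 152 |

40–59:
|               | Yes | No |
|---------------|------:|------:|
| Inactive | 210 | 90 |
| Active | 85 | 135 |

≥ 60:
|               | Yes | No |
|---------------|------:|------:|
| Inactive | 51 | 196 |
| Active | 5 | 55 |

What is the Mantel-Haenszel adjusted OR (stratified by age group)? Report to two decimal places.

3.21

OR_MH = Σ(aᵢdᵢ/nᵢ) / Σ(bᵢcᵢ/nᵢ), where nᵢ is the stratum total.
Stratum 1 (< 40): n = 444; a·d/n = 68·152/444 = 23.2793; b·c/n = 204·20/444 = 9.1892
Stratum 2 (40–59): n = 520; a·d/n = 210·135/520 = 54.5192; b·c/n = 90·85/520 = 14.7115
Stratum 3 (≥ 60): n = 307; a·d/n = 51·55/307 = 9.1368; b·c/n = 196·5/307 = 3.1922
OR_MH = (23.2793 + 54.5192 + 9.1368) / (9.1892 + 14.7115 + 3.1922) = 86.9353 / 27.0929 = 3.20878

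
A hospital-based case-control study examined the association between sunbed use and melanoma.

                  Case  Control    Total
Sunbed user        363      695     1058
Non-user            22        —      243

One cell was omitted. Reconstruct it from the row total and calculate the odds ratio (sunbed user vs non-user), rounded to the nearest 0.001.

The missing cell is in the unexposed row: 243 − 22 = 221.
So a = 363, b = 695, c = 22, d = 221.
OR = (a·d)/(b·c) = (363 × 221) / (695 × 22) = 80223 / 15290 = 5.24676

5.247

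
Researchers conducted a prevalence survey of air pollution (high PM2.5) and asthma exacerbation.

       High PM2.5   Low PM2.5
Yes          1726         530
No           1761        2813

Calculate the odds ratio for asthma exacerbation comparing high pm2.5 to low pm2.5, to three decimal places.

Reading the table with exposure as columns: a = 1726 (High PM2.5, case), b = 1761 (High PM2.5, non-case), c = 530 (Low PM2.5, case), d = 2813.
OR = (a·d)/(b·c) = (1726 × 2813) / (1761 × 530) = 4855238 / 933330 = 5.20206
The odds of asthma exacerbation are about 5.20 times as high in the high pm2.5 group.

5.202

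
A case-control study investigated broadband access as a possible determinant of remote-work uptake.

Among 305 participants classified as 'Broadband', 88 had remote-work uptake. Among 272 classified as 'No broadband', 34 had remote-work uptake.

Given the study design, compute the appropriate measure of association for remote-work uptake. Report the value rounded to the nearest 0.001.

2.839

From the description: a = 88, b = 217, c = 34, d = 238.
This is a case-control study: participants were sampled on outcome status, so risks in the source population cannot be estimated directly — relative risk is not valid here. The odds ratio is the appropriate measure.
OR = (a·d)/(b·c) = (88 × 238) / (217 × 34) = 20944 / 7378 = 2.83871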